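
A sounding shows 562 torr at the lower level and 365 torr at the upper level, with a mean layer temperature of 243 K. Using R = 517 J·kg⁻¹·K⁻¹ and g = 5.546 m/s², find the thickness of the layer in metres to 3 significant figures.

Hypsometric equation: Δz = (R T̄/g) ln(P₁/P₂).
R T̄/g = 517 × 243 / 5.546 = 22653 m.
ln(562/365) = ln(1.5397) = 0.43159.
Δz = 22653 × 0.43159 = 9776.8 m.

Δz ≈ 9780 m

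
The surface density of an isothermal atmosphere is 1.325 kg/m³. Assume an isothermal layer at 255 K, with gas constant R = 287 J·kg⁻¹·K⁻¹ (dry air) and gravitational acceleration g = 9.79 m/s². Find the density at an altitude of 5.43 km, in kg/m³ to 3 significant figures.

Scale height: H = RT/g = 287 × 255 / 9.79 = 7475.5 m.
In an isothermal atmosphere, density decays like pressure: ρ = ρ₀ exp(−z/H).
z/H = 5430.0/7475.5 = 0.72637; exp(−0.72637) = 0.48366.
ρ = 1.325 × 0.48366 = 0.64085 kg/m³.

ρ ≈ 0.641 kg/m³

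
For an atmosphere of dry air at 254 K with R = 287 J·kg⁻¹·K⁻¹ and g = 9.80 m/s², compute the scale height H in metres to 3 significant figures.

H ≈ 7440 m

The scale height of an isothermal atmosphere is H = RT/g.
H = 287 × 254 / 9.80 = 72898/9.80 = 7438.6 m.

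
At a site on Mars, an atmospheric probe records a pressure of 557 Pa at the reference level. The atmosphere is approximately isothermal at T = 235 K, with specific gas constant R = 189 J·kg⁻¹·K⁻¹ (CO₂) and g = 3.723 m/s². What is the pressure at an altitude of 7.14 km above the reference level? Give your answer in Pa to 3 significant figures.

P ≈ 306 Pa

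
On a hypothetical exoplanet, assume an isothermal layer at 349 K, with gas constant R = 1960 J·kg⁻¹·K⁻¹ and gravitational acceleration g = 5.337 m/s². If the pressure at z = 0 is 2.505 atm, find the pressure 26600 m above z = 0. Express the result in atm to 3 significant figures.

Scale height: H = RT/g = 1960 × 349 / 5.337 = 128170 m.
Barometric formula: P = P₀ exp(−z/H).
z/H = 26600/128170 = 0.20754; exp(−0.20754) = 0.81258.
P = 2.505 × 0.81258 = 2.0355 atm.

P ≈ 2.04 atm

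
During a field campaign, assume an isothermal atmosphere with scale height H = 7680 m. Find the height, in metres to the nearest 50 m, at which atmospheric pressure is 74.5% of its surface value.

z ≈ 2250 m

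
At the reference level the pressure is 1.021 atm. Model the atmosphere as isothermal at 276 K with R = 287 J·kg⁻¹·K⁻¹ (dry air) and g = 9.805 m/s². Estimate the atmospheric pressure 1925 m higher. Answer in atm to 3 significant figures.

Scale height: H = RT/g = 287 × 276 / 9.805 = 8078.7 m.
Barometric formula: P = P₀ exp(−z/H).
z/H = 1925.0/8078.7 = 0.23828; exp(−0.23828) = 0.78798.
P = 1.021 × 0.78798 = 0.80453 atm.

P ≈ 0.805 atm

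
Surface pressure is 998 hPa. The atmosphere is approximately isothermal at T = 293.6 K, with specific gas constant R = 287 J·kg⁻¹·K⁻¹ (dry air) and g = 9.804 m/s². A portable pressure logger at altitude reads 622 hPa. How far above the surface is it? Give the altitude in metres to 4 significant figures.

Scale height: H = RT/g = 287 × 293.6 / 9.804 = 8594.8 m.
Invert the barometric formula: z = H ln(P₀/P).
P₀/P = 998/622 = 1.6045; ln(1.6045) = 0.47281.
z = 8594.8 × 0.47281 = 4063.7 m.

z ≈ 4064 m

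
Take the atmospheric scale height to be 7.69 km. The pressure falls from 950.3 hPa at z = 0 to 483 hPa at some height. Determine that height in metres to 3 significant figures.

z ≈ 5200 m

Invert the barometric formula: z = H ln(P₀/P).
P₀/P = 950.3/483 = 1.9675; ln(1.9675) = 0.67676.
z = 7690.0 × 0.67676 = 5204.3 m.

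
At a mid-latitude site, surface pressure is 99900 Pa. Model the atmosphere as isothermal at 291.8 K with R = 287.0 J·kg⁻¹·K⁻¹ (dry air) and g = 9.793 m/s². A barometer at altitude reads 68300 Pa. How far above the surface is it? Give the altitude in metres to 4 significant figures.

Scale height: H = RT/g = 287.0 × 291.8 / 9.793 = 8551.7 m.
Invert the barometric formula: z = H ln(P₀/P).
P₀/P = 99900/68300 = 1.4627; ln(1.4627) = 0.38028.
z = 8551.7 × 0.38028 = 3252.0 m.

z ≈ 3252 m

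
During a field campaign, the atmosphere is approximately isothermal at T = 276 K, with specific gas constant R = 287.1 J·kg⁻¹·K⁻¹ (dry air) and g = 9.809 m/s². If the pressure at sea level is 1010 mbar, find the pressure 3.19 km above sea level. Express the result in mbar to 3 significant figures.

P ≈ 680 mbar

Scale height: H = RT/g = 287.1 × 276 / 9.809 = 8078.3 m.
Barometric formula: P = P₀ exp(−z/H).
z/H = 3190.0/8078.3 = 0.39489; exp(−0.39489) = 0.67375.
P = 1010 × 0.67375 = 680.49 mbar.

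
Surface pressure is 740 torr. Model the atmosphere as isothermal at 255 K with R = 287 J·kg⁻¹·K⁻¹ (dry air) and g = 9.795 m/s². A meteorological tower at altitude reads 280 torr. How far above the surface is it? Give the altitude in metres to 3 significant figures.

z ≈ 7260 m

Scale height: H = RT/g = 287 × 255 / 9.795 = 7471.7 m.
Invert the barometric formula: z = H ln(P₀/P).
P₀/P = 740/280 = 2.6429; ln(2.6429) = 0.97188.
z = 7471.7 × 0.97188 = 7261.6 m.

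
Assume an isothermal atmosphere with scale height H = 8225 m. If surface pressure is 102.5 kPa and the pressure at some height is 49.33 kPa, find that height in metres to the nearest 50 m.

z ≈ 6000 m

Invert the barometric formula: z = H ln(P₀/P).
P₀/P = 102.5/49.33 = 2.0778; ln(2.0778) = 0.73131.
z = 8225.0 × 0.73131 = 6015.0 m.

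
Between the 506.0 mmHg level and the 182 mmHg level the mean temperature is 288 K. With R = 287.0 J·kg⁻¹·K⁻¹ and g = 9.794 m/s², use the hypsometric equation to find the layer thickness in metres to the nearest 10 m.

Hypsometric equation: Δz = (R T̄/g) ln(P₁/P₂).
R T̄/g = 287.0 × 288 / 9.794 = 8439.5 m.
ln(506.0/182) = ln(2.7802) = 1.0225.
Δz = 8439.5 × 1.0225 = 8629.4 m.

Δz ≈ 8630 m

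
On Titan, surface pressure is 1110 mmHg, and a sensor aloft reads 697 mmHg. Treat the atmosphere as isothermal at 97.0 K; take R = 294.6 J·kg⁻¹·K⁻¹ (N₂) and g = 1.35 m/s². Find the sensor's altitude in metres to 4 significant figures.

z ≈ 9850 m

Scale height: H = RT/g = 294.6 × 97.0 / 1.35 = 21168 m.
Invert the barometric formula: z = H ln(P₀/P).
P₀/P = 1110/697 = 1.5925; ln(1.5925) = 0.46531.
z = 21168 × 0.46531 = 9849.7 m.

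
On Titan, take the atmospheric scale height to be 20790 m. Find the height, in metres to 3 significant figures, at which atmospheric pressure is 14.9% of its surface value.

z ≈ 39600 m

Set P/P₀ = exp(−z/H) = 0.149, so z = −H ln(0.149).
−ln(0.149) = 1.9038; z = 20790 × 1.9038 = 39580 m.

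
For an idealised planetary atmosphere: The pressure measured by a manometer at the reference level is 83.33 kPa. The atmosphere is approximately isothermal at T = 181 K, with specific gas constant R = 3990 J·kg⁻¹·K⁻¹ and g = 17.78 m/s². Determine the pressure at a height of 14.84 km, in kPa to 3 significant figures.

Scale height: H = RT/g = 3990 × 181 / 17.78 = 40618 m.
Barometric formula: P = P₀ exp(−z/H).
z/H = 14840/40618 = 0.36536; exp(−0.36536) = 0.69395.
P = 83.33 × 0.69395 = 57.827 kPa.

P ≈ 57.8 kPa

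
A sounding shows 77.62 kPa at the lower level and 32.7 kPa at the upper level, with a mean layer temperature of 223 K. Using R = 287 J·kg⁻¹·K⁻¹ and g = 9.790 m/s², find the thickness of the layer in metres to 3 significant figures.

Hypsometric equation: Δz = (R T̄/g) ln(P₁/P₂).
R T̄/g = 287 × 223 / 9.790 = 6537.4 m.
ln(77.62/32.7) = ln(2.3737) = 0.86445.
Δz = 6537.4 × 0.86445 = 5651.3 m.

Δz ≈ 5650 m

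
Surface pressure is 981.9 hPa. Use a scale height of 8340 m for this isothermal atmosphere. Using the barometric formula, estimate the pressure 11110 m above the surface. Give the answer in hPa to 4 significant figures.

P ≈ 259.1 hPa

Barometric formula: P = P₀ exp(−z/H).
z/H = 11110/8340.0 = 1.3321; exp(−1.3321) = 0.26392.
P = 981.9 × 0.26392 = 259.14 hPa.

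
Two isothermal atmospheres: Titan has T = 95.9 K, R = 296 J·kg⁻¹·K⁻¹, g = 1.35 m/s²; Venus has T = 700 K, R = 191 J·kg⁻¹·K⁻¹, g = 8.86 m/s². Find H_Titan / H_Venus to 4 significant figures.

H = RT/g for each body.
H_Titan = 296 × 95.9 / 1.35 = 21027 m.
H_Venus = 191 × 700 / 8.86 = 15090 m.
H_Titan/H_Venus = 21027/15090 = 1.3934.

H_Titan/H_Venus ≈ 1.393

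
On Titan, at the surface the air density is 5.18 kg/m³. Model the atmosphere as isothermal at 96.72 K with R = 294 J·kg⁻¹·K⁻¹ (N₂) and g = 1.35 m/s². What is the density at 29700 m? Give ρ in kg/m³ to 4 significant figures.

ρ ≈ 1.265 kg/m³

Scale height: H = RT/g = 294 × 96.72 / 1.35 = 21063 m.
In an isothermal atmosphere, density decays like pressure: ρ = ρ₀ exp(−z/H).
z/H = 29700/21063 = 1.4101; exp(−1.4101) = 0.24412.
ρ = 5.18 × 0.24412 = 1.2645 kg/m³.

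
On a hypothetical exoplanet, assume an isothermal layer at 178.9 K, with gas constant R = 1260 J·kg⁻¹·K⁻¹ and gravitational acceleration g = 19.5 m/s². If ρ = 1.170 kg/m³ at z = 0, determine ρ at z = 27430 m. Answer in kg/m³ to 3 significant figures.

ρ ≈ 0.109 kg/m³

Scale height: H = RT/g = 1260 × 178.9 / 19.5 = 11560 m.
In an isothermal atmosphere, density decays like pressure: ρ = ρ₀ exp(−z/H).
z/H = 27430/11560 = 2.3728; exp(−2.3728) = 0.093219.
ρ = 1.170 × 0.093219 = 0.10907 kg/m³.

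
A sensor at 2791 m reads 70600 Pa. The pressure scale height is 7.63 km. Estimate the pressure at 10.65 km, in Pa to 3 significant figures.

Between two levels, P₂ = P₁ exp(−Δz/H) with Δz = z₂ − z₁.
Δz = 10650 − 2791.0 = 7859.0 m; Δz/H = 7859.0/7630.0 = 1.0300.
P₂ = 70600 × exp(−1.0300) = 70600 × 0.35701 = 25205 Pa.

P ≈ 25200 Pa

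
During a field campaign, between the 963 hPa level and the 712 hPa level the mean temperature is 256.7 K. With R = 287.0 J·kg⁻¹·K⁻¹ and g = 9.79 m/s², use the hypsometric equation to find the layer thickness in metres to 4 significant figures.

Δz ≈ 2272 m

Hypsometric equation: Δz = (R T̄/g) ln(P₁/P₂).
R T̄/g = 287.0 × 256.7 / 9.79 = 7525.3 m.
ln(963/712) = ln(1.3525) = 0.30195.
Δz = 7525.3 × 0.30195 = 2272.3 m.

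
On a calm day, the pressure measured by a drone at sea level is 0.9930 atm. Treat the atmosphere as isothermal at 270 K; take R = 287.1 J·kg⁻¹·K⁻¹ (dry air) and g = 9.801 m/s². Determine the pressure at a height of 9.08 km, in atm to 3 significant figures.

Scale height: H = RT/g = 287.1 × 270 / 9.801 = 7909.1 m.
Barometric formula: P = P₀ exp(−z/H).
z/H = 9080.0/7909.1 = 1.1480; exp(−1.1480) = 0.31727.
P = 0.9930 × 0.31727 = 0.31505 atm.

P ≈ 0.315 atm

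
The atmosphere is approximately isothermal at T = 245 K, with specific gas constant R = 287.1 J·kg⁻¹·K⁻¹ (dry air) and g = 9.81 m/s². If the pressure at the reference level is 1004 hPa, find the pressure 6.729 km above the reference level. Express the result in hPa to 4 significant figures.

Scale height: H = RT/g = 287.1 × 245 / 9.81 = 7170.2 m.
Barometric formula: P = P₀ exp(−z/H).
z/H = 6729.0/7170.2 = 0.93847; exp(−0.93847) = 0.39123.
P = 1004 × 0.39123 = 392.79 hPa.

P ≈ 392.8 hPa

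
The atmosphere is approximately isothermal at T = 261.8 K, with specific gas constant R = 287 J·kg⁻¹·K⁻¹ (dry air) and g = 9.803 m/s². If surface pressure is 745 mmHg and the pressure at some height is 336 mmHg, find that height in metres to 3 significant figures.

z ≈ 6100 m

Scale height: H = RT/g = 287 × 261.8 / 9.803 = 7664.7 m.
Invert the barometric formula: z = H ln(P₀/P).
P₀/P = 745/336 = 2.2173; ln(2.2173) = 0.79629.
z = 7664.7 × 0.79629 = 6103.3 m.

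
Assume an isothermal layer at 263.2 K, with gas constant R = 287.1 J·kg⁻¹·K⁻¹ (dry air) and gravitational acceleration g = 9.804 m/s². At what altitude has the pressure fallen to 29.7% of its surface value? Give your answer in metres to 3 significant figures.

z ≈ 9360 m

Scale height: H = RT/g = 287.1 × 263.2 / 9.804 = 7707.5 m.
Set P/P₀ = exp(−z/H) = 0.297, so z = −H ln(0.297).
−ln(0.297) = 1.2140; z = 7707.5 × 1.2140 = 9356.9 m.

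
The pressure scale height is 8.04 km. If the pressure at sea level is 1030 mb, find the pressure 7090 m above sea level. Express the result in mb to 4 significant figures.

P ≈ 426.4 mb

Barometric formula: P = P₀ exp(−z/H).
z/H = 7090.0/8040.0 = 0.88184; exp(−0.88184) = 0.41402.
P = 1030 × 0.41402 = 426.44 mb.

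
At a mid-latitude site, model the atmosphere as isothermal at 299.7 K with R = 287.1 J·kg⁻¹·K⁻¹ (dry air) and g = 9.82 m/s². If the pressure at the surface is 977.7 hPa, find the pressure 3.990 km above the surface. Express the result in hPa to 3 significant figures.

Scale height: H = RT/g = 287.1 × 299.7 / 9.82 = 8762.1 m.
Barometric formula: P = P₀ exp(−z/H).
z/H = 3990.0/8762.1 = 0.45537; exp(−0.45537) = 0.63421.
P = 977.7 × 0.63421 = 620.07 hPa.

P ≈ 620 hPa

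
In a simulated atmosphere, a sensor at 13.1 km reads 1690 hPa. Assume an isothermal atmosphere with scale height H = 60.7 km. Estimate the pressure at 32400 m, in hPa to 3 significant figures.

Between two levels, P₂ = P₁ exp(−Δz/H) with Δz = z₂ − z₁.
Δz = 32400 − 13100 = 19300 m; Δz/H = 19300/60700 = 0.31796.
P₂ = 1690 × exp(−0.31796) = 1690 × 0.72763 = 1229.7 hPa.

P ≈ 1230 hPa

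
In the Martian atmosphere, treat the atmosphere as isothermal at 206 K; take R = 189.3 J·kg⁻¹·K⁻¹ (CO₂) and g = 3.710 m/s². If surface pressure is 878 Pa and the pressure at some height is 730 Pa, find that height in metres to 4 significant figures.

z ≈ 1940 m

Scale height: H = RT/g = 189.3 × 206 / 3.710 = 10511 m.
Invert the barometric formula: z = H ln(P₀/P).
P₀/P = 878/730 = 1.2027; ln(1.2027) = 0.18457.
z = 10511 × 0.18457 = 1940.0 m.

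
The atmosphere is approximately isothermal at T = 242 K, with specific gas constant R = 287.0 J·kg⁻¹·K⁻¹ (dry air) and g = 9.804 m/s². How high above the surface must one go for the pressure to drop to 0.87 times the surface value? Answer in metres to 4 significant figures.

z ≈ 986.6 m

Scale height: H = RT/g = 287.0 × 242 / 9.804 = 7084.3 m.
Set P/P₀ = exp(−z/H) = 0.87, so z = −H ln(0.87).
−ln(0.87) = 0.13926; z = 7084.3 × 0.13926 = 986.56 m.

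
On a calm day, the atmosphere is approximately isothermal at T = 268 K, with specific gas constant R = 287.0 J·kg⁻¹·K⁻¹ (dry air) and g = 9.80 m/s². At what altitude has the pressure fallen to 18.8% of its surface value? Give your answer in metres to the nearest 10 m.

z ≈ 13120 m

Scale height: H = RT/g = 287.0 × 268 / 9.80 = 7848.6 m.
Set P/P₀ = exp(−z/H) = 0.188, so z = −H ln(0.188).
−ln(0.188) = 1.6713; z = 7848.6 × 1.6713 = 13117 m.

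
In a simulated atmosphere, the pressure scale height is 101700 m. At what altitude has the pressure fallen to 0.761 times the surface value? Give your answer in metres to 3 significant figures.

z ≈ 27800 m

Set P/P₀ = exp(−z/H) = 0.761, so z = −H ln(0.761).
−ln(0.761) = 0.27312; z = 101700 × 0.27312 = 27776 m.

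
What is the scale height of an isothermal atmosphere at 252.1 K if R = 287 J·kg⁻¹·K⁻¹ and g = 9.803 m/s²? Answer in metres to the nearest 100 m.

The scale height of an isothermal atmosphere is H = RT/g.
H = 287 × 252.1 / 9.803 = 72353/9.803 = 7380.7 m.

H ≈ 7400 m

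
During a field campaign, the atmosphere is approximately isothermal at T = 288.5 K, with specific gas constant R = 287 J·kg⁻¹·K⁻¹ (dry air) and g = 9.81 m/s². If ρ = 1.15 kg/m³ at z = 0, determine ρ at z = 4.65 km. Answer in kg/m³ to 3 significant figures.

Scale height: H = RT/g = 287 × 288.5 / 9.81 = 8440.3 m.
In an isothermal atmosphere, density decays like pressure: ρ = ρ₀ exp(−z/H).
z/H = 4650.0/8440.3 = 0.55093; exp(−0.55093) = 0.57641.
ρ = 1.15 × 0.57641 = 0.66287 kg/m³.

ρ ≈ 0.663 kg/m³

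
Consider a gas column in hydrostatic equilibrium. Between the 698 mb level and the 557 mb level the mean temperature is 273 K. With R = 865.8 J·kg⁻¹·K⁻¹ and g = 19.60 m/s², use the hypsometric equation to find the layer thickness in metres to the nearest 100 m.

Δz ≈ 2700 m

Hypsometric equation: Δz = (R T̄/g) ln(P₁/P₂).
R T̄/g = 865.8 × 273 / 19.60 = 12059 m.
ln(698/557) = ln(1.2531) = 0.22562.
Δz = 12059 × 0.22562 = 2720.8 m.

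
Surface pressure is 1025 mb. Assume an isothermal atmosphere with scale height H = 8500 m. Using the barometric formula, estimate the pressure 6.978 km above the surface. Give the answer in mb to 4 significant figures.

Barometric formula: P = P₀ exp(−z/H).
z/H = 6978.0/8500.0 = 0.82094; exp(−0.82094) = 0.44002.
P = 1025 × 0.44002 = 451.02 mb.

P ≈ 451.0 mb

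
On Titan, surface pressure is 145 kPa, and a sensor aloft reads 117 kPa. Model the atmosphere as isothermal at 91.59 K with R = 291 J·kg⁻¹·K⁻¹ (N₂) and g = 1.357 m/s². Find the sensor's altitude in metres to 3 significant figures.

Scale height: H = RT/g = 291 × 91.59 / 1.357 = 19641 m.
Invert the barometric formula: z = H ln(P₀/P).
P₀/P = 145/117 = 1.2393; ln(1.2393) = 0.21455.
z = 19641 × 0.21455 = 4214.0 m.

z ≈ 4210 m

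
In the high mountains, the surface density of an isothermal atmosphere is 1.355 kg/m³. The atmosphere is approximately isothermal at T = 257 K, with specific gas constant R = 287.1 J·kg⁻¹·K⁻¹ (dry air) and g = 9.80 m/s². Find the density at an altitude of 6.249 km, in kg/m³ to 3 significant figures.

ρ ≈ 0.591 kg/m³

Scale height: H = RT/g = 287.1 × 257 / 9.80 = 7529.1 m.
In an isothermal atmosphere, density decays like pressure: ρ = ρ₀ exp(−z/H).
z/H = 6249.0/7529.1 = 0.82998; exp(−0.82998) = 0.43606.
ρ = 1.355 × 0.43606 = 0.59086 kg/m³.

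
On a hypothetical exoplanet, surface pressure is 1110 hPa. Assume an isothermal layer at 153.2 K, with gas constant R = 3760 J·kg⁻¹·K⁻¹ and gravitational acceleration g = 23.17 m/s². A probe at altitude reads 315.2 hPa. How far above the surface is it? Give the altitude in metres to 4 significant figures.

Scale height: H = RT/g = 3760 × 153.2 / 23.17 = 24861 m.
Invert the barometric formula: z = H ln(P₀/P).
P₀/P = 1110/315.2 = 3.5216; ln(3.5216) = 1.2589.
z = 24861 × 1.2589 = 31298 m.

z ≈ 31300 m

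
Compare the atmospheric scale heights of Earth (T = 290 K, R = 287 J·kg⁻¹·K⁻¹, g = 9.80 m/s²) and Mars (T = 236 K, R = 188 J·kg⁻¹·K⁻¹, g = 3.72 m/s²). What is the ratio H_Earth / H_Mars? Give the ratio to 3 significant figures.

H_Earth/H_Mars ≈ 0.712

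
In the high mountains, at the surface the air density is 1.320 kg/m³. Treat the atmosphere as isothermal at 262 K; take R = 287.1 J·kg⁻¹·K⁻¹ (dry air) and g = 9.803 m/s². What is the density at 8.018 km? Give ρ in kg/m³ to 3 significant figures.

Scale height: H = RT/g = 287.1 × 262 / 9.803 = 7673.2 m.
In an isothermal atmosphere, density decays like pressure: ρ = ρ₀ exp(−z/H).
z/H = 8018.0/7673.2 = 1.0449; exp(−1.0449) = 0.35173.
ρ = 1.320 × 0.35173 = 0.46428 kg/m³.

ρ ≈ 0.464 kg/m³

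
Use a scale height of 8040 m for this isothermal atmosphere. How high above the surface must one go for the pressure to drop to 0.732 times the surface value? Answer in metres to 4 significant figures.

Set P/P₀ = exp(−z/H) = 0.732, so z = −H ln(0.732).
−ln(0.732) = 0.31197; z = 8040.0 × 0.31197 = 2508.2 m.

z ≈ 2508 m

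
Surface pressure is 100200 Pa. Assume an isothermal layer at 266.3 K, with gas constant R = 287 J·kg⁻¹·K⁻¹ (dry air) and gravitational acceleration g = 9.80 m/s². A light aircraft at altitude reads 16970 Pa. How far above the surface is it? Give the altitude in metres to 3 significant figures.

Scale height: H = RT/g = 287 × 266.3 / 9.80 = 7798.8 m.
Invert the barometric formula: z = H ln(P₀/P).
P₀/P = 100200/16970 = 5.9045; ln(5.9045) = 1.7757.
z = 7798.8 × 1.7757 = 13848 m.

z ≈ 13800 m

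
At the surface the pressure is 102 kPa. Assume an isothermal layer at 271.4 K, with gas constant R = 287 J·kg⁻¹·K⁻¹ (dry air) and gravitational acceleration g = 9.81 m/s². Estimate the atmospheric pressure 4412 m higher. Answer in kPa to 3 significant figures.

P ≈ 58.5 kPa

Scale height: H = RT/g = 287 × 271.4 / 9.81 = 7940.0 m.
Barometric formula: P = P₀ exp(−z/H).
z/H = 4412.0/7940.0 = 0.55567; exp(−0.55567) = 0.57369.
P = 102 × 0.57369 = 58.516 kPa.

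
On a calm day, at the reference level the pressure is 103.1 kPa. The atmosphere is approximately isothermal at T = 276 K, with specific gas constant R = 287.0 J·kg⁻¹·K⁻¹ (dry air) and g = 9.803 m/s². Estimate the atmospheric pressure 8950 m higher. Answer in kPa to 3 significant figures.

Scale height: H = RT/g = 287.0 × 276 / 9.803 = 8080.4 m.
Barometric formula: P = P₀ exp(−z/H).
z/H = 8950.0/8080.4 = 1.1076; exp(−1.1076) = 0.33035.
P = 103.1 × 0.33035 = 34.059 kPa.

P ≈ 34.1 kPa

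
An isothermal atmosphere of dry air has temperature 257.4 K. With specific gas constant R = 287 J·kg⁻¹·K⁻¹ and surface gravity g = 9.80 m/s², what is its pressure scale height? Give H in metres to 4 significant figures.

H ≈ 7538 m

The scale height of an isothermal atmosphere is H = RT/g.
H = 287 × 257.4 / 9.80 = 73874/9.80 = 7538.2 m.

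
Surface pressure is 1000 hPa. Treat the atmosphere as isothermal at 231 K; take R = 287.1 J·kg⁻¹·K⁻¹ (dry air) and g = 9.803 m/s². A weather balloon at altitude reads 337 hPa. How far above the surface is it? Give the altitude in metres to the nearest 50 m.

Scale height: H = RT/g = 287.1 × 231 / 9.803 = 6765.3 m.
Invert the barometric formula: z = H ln(P₀/P).
P₀/P = 1000/337 = 2.9674; ln(2.9674) = 1.0877.
z = 6765.3 × 1.0877 = 7358.6 m.

z ≈ 7350 m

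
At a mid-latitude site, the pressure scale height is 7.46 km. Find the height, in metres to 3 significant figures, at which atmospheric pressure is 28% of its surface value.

Set P/P₀ = exp(−z/H) = 0.28, so z = −H ln(0.28).
−ln(0.28) = 1.2730; z = 7460.0 × 1.2730 = 9496.6 m.

z ≈ 9500 m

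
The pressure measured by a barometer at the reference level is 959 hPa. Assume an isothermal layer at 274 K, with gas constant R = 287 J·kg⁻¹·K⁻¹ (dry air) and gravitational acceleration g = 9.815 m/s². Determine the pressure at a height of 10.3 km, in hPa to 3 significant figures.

P ≈ 265 hPa

Scale height: H = RT/g = 287 × 274 / 9.815 = 8012.0 m.
Barometric formula: P = P₀ exp(−z/H).
z/H = 10300/8012.0 = 1.2856; exp(−1.2856) = 0.27648.
P = 959 × 0.27648 = 265.14 hPa.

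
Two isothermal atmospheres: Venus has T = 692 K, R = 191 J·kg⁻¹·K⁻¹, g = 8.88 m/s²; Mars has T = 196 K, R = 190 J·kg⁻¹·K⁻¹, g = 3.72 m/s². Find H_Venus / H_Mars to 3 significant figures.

H_Venus/H_Mars ≈ 1.49

H = RT/g for each body.
H_Venus = 191 × 692 / 8.88 = 14884 m.
H_Mars = 190 × 196 / 3.72 = 10011 m.
H_Venus/H_Mars = 14884/10011 = 1.4868.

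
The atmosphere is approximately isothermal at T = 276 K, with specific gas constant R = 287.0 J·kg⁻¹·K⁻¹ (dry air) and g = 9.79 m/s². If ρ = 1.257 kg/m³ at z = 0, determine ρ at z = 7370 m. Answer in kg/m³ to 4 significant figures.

ρ ≈ 0.5055 kg/m³

Scale height: H = RT/g = 287.0 × 276 / 9.79 = 8091.1 m.
In an isothermal atmosphere, density decays like pressure: ρ = ρ₀ exp(−z/H).
z/H = 7370.0/8091.1 = 0.91088; exp(−0.91088) = 0.40217.
ρ = 1.257 × 0.40217 = 0.50553 kg/m³.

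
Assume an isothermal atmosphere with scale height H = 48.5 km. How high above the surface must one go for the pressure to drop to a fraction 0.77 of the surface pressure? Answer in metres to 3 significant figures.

z ≈ 12700 m

Set P/P₀ = exp(−z/H) = 0.77, so z = −H ln(0.77).
−ln(0.77) = 0.26136; z = 48500 × 0.26136 = 12676 m.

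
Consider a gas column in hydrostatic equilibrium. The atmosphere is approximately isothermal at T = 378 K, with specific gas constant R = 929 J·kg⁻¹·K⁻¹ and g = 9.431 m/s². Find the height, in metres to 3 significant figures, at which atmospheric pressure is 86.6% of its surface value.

z ≈ 5360 m

Scale height: H = RT/g = 929 × 378 / 9.431 = 37235 m.
Set P/P₀ = exp(−z/H) = 0.866, so z = −H ln(0.866).
−ln(0.866) = 0.14387; z = 37235 × 0.14387 = 5357.0 m.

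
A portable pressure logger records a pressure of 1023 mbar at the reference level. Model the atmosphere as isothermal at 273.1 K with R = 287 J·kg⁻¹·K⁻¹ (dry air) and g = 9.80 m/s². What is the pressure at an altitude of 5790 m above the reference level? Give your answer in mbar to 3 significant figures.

P ≈ 496 mbar

Scale height: H = RT/g = 287 × 273.1 / 9.80 = 7997.9 m.
Barometric formula: P = P₀ exp(−z/H).
z/H = 5790.0/7997.9 = 0.72394; exp(−0.72394) = 0.48484.
P = 1023 × 0.48484 = 495.99 mbar.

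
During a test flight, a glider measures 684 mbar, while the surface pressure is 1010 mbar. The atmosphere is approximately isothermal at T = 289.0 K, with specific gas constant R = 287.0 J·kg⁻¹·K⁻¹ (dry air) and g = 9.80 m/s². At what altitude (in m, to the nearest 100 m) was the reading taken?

z ≈ 3300 m

Scale height: H = RT/g = 287.0 × 289.0 / 9.80 = 8463.6 m.
Invert the barometric formula: z = H ln(P₀/P).
P₀/P = 1010/684 = 1.4766; ln(1.4766) = 0.38974.
z = 8463.6 × 0.38974 = 3298.6 m.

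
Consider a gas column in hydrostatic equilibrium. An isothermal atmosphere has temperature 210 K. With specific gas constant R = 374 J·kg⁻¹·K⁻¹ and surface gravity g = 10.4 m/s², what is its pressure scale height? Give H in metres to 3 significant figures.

H ≈ 7550 m

The scale height of an isothermal atmosphere is H = RT/g.
H = 374 × 210 / 10.4 = 78540/10.4 = 7551.9 m.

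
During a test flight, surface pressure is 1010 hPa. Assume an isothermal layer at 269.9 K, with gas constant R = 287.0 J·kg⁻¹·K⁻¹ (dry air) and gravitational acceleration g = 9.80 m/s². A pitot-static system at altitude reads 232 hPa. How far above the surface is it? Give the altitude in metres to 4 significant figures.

Scale height: H = RT/g = 287.0 × 269.9 / 9.80 = 7904.2 m.
Invert the barometric formula: z = H ln(P₀/P).
P₀/P = 1010/232 = 4.3534; ln(4.3534) = 1.4710.
z = 7904.2 × 1.4710 = 11627 m.

z ≈ 11630 m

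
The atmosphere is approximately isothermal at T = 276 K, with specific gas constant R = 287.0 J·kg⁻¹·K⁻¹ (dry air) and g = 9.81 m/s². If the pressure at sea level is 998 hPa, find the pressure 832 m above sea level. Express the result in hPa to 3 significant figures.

P ≈ 900 hPa

Scale height: H = RT/g = 287.0 × 276 / 9.81 = 8074.6 m.
Barometric formula: P = P₀ exp(−z/H).
z/H = 832.00/8074.6 = 0.10304; exp(−0.10304) = 0.90209.
P = 998 × 0.90209 = 900.29 hPa.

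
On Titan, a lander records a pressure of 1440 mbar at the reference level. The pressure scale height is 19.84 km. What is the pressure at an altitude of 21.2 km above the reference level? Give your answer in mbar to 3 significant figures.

Barometric formula: P = P₀ exp(−z/H).
z/H = 21200/19840 = 1.0685; exp(−1.0685) = 0.34352.
P = 1440 × 0.34352 = 494.67 mbar.

P ≈ 495 mbar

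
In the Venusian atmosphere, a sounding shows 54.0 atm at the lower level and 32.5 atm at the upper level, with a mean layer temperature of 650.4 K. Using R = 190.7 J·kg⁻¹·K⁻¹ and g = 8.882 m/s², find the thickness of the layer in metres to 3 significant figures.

Δz ≈ 7090 m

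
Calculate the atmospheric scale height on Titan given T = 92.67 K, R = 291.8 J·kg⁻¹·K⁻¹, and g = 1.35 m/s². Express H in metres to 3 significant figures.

The scale height of an isothermal atmosphere is H = RT/g.
H = 291.8 × 92.67 / 1.35 = 27041/1.35 = 20030 m.

H ≈ 20000 m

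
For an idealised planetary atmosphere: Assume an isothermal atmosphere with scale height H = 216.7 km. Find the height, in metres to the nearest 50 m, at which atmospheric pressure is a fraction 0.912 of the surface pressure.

z ≈ 19950 m

Set P/P₀ = exp(−z/H) = 0.912, so z = −H ln(0.912).
−ln(0.912) = 0.092115; z = 216700 × 0.092115 = 19961 m.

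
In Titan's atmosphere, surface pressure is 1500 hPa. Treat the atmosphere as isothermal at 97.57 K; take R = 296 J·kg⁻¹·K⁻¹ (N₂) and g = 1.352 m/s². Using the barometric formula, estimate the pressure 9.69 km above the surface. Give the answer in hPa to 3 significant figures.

Scale height: H = RT/g = 296 × 97.57 / 1.352 = 21361 m.
Barometric formula: P = P₀ exp(−z/H).
z/H = 9690.0/21361 = 0.45363; exp(−0.45363) = 0.63532.
P = 1500 × 0.63532 = 952.98 hPa.

P ≈ 953 hPa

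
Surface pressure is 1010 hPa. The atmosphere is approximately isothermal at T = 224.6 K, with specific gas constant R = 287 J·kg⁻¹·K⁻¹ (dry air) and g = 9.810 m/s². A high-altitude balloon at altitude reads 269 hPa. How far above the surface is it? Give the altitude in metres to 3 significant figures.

z ≈ 8690 m

Scale height: H = RT/g = 287 × 224.6 / 9.810 = 6570.9 m.
Invert the barometric formula: z = H ln(P₀/P).
P₀/P = 1010/269 = 3.7546; ln(3.7546) = 1.3230.
z = 6570.9 × 1.3230 = 8693.3 m.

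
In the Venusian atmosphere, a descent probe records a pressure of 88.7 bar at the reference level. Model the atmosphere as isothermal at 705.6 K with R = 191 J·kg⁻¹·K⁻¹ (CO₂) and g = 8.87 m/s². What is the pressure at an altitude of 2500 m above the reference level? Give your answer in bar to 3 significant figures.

Scale height: H = RT/g = 191 × 705.6 / 8.87 = 15194 m.
Barometric formula: P = P₀ exp(−z/H).
z/H = 2500.0/15194 = 0.16454; exp(−0.16454) = 0.84828.
P = 88.7 × 0.84828 = 75.242 bar.

P ≈ 75.2 bar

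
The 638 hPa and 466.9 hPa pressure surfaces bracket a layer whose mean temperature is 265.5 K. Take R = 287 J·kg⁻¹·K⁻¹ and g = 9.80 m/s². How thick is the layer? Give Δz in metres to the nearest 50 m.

Hypsometric equation: Δz = (R T̄/g) ln(P₁/P₂).
R T̄/g = 287 × 265.5 / 9.80 = 7775.4 m.
ln(638/466.9) = ln(1.3665) = 0.31225.
Δz = 7775.4 × 0.31225 = 2427.9 m.

Δz ≈ 2450 m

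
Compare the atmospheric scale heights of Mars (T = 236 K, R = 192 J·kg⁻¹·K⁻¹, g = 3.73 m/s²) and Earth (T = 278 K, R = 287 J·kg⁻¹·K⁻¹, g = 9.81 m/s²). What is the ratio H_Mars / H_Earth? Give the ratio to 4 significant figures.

H_Mars/H_Earth ≈ 1.494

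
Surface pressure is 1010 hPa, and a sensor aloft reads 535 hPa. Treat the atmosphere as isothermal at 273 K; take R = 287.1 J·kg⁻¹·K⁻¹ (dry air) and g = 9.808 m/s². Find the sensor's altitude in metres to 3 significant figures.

z ≈ 5080 m

Scale height: H = RT/g = 287.1 × 273 / 9.808 = 7991.3 m.
Invert the barometric formula: z = H ln(P₀/P).
P₀/P = 1010/535 = 1.8879; ln(1.8879) = 0.63547.
z = 7991.3 × 0.63547 = 5078.2 m.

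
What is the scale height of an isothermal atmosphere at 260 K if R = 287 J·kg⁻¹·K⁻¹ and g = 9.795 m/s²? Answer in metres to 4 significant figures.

H ≈ 7618 m

The scale height of an isothermal atmosphere is H = RT/g.
H = 287 × 260 / 9.795 = 74620/9.795 = 7618.2 m.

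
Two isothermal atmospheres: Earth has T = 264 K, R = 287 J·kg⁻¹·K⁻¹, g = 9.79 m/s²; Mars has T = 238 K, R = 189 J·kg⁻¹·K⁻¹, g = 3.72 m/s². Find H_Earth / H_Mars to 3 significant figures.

H_Earth/H_Mars ≈ 0.640

H = RT/g for each body.
H_Earth = 287 × 264 / 9.79 = 7739.3 m.
H_Mars = 189 × 238 / 3.72 = 12092 m.
H_Earth/H_Mars = 7739.3/12092 = 0.64003.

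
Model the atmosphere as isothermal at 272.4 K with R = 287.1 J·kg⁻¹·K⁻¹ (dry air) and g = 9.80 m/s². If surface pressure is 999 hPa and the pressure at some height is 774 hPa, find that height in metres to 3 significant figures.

Scale height: H = RT/g = 287.1 × 272.4 / 9.80 = 7980.2 m.
Invert the barometric formula: z = H ln(P₀/P).
P₀/P = 999/774 = 1.2907; ln(1.2907) = 0.25518.
z = 7980.2 × 0.25518 = 2036.4 m.

z ≈ 2040 m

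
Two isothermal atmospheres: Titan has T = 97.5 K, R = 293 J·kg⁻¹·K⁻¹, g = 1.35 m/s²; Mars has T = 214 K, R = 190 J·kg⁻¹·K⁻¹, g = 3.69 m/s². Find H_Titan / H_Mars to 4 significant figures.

H = RT/g for each body.
H_Titan = 293 × 97.5 / 1.35 = 21161 m.
H_Mars = 190 × 214 / 3.69 = 11019 m.
H_Titan/H_Mars = 21161/11019 = 1.9204.

H_Titan/H_Mars ≈ 1.920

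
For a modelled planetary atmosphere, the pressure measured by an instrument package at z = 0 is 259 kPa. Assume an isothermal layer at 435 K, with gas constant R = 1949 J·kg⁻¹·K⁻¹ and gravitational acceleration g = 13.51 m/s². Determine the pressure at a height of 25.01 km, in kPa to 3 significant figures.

Scale height: H = RT/g = 1949 × 435 / 13.51 = 62755 m.
Barometric formula: P = P₀ exp(−z/H).
z/H = 25010/62755 = 0.39853; exp(−0.39853) = 0.67131.
P = 259 × 0.67131 = 173.87 kPa.

P ≈ 174 kPa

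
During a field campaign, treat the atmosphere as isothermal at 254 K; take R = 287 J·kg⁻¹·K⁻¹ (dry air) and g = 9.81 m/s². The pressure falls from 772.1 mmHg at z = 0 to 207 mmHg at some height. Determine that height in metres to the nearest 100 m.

Scale height: H = RT/g = 287 × 254 / 9.81 = 7431.0 m.
Invert the barometric formula: z = H ln(P₀/P).
P₀/P = 772.1/207 = 3.7300; ln(3.7300) = 1.3164.
z = 7431.0 × 1.3164 = 9782.2 m.

z ≈ 9800 m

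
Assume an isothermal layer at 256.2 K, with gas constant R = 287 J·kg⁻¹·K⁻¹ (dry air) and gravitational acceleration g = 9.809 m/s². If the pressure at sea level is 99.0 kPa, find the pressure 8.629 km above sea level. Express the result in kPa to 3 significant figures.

Scale height: H = RT/g = 287 × 256.2 / 9.809 = 7496.1 m.
Barometric formula: P = P₀ exp(−z/H).
z/H = 8629.0/7496.1 = 1.1511; exp(−1.1511) = 0.31629.
P = 99.0 × 0.31629 = 31.313 kPa.

P ≈ 31.3 kPa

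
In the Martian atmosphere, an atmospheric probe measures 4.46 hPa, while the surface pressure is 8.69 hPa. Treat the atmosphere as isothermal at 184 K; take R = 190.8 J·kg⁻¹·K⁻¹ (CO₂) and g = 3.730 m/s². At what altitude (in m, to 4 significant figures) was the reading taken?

z ≈ 6278 m

Scale height: H = RT/g = 190.8 × 184 / 3.730 = 9412.1 m.
Invert the barometric formula: z = H ln(P₀/P).
P₀/P = 8.69/4.46 = 1.9484; ln(1.9484) = 0.66701.
z = 9412.1 × 0.66701 = 6278.0 m.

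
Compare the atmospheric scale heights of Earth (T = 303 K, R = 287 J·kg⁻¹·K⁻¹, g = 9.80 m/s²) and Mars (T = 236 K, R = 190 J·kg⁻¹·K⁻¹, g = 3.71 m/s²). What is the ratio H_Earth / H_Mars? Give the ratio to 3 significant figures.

H = RT/g for each body.
H_Earth = 287 × 303 / 9.80 = 8873.6 m.
H_Mars = 190 × 236 / 3.71 = 12086 m.
H_Earth/H_Mars = 8873.6/12086 = 0.73420.

H_Earth/H_Mars ≈ 0.734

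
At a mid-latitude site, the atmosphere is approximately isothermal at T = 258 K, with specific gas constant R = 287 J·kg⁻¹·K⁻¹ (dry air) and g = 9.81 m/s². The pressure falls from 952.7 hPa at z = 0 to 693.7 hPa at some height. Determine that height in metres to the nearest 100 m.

z ≈ 2400 m

Scale height: H = RT/g = 287 × 258 / 9.81 = 7548.0 m.
Invert the barometric formula: z = H ln(P₀/P).
P₀/P = 952.7/693.7 = 1.3734; ln(1.3734) = 0.31729.
z = 7548.0 × 0.31729 = 2394.9 m.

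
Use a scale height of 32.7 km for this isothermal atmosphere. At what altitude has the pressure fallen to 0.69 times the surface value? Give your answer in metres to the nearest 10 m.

z ≈ 12130 m

Set P/P₀ = exp(−z/H) = 0.69, so z = −H ln(0.69).
−ln(0.69) = 0.37106; z = 32700 × 0.37106 = 12134 m.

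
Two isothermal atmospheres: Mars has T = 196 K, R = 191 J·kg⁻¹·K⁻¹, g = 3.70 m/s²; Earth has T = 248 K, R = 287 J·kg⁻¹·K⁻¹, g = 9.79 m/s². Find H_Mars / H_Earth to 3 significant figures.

H_Mars/H_Earth ≈ 1.39

H = RT/g for each body.
H_Mars = 191 × 196 / 3.70 = 10118 m.
H_Earth = 287 × 248 / 9.79 = 7270.3 m.
H_Mars/H_Earth = 10118/7270.3 = 1.3917.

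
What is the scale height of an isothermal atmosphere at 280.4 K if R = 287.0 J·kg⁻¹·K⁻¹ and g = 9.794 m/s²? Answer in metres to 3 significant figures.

The scale height of an isothermal atmosphere is H = RT/g.
H = 287.0 × 280.4 / 9.794 = 80475/9.794 = 8216.8 m.

H ≈ 8220 m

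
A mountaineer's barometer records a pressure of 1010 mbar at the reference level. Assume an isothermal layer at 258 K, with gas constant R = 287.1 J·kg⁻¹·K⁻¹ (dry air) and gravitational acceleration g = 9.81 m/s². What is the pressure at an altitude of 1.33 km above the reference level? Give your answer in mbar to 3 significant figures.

P ≈ 847 mbar

Scale height: H = RT/g = 287.1 × 258 / 9.81 = 7550.6 m.
Barometric formula: P = P₀ exp(−z/H).
z/H = 1330.0/7550.6 = 0.17614; exp(−0.17614) = 0.83850.
P = 1010 × 0.83850 = 846.88 mbar.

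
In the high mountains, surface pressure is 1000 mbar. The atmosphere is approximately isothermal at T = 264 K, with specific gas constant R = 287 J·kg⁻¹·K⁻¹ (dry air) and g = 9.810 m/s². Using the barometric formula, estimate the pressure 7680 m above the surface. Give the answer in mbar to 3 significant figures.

P ≈ 370 mbar

Scale height: H = RT/g = 287 × 264 / 9.810 = 7723.5 m.
Barometric formula: P = P₀ exp(−z/H).
z/H = 7680.0/7723.5 = 0.99437; exp(−0.99437) = 0.36996.
P = 1000 × 0.36996 = 369.96 mbar.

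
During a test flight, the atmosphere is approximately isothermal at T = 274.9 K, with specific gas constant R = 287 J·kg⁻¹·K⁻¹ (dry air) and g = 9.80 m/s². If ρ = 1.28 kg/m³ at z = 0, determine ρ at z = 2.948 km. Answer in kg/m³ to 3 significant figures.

ρ ≈ 0.888 kg/m³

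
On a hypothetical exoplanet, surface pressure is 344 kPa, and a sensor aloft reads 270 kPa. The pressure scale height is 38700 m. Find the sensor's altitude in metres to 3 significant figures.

z ≈ 9370 m

Invert the barometric formula: z = H ln(P₀/P).
P₀/P = 344/270 = 1.2741; ln(1.2741) = 0.24224.
z = 38700 × 0.24224 = 9374.7 m.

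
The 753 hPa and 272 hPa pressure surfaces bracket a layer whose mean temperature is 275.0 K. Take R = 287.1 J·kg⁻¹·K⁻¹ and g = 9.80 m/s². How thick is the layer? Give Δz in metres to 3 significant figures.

Δz ≈ 8200 m

Hypsometric equation: Δz = (R T̄/g) ln(P₁/P₂).
R T̄/g = 287.1 × 275.0 / 9.80 = 8056.4 m.
ln(753/272) = ln(2.7684) = 1.0183.
Δz = 8056.4 × 1.0183 = 8203.8 m.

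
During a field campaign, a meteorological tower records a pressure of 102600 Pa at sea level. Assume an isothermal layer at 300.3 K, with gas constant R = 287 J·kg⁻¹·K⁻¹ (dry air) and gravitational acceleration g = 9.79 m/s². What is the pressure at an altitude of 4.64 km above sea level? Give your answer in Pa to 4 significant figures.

Scale height: H = RT/g = 287 × 300.3 / 9.79 = 8803.5 m.
Barometric formula: P = P₀ exp(−z/H).
z/H = 4640.0/8803.5 = 0.52706; exp(−0.52706) = 0.59034.
P = 102600 × 0.59034 = 60569 Pa.

P ≈ 60570 Pa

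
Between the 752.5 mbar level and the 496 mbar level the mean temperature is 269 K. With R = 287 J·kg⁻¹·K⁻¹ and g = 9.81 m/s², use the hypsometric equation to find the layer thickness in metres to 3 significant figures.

Hypsometric equation: Δz = (R T̄/g) ln(P₁/P₂).
R T̄/g = 287 × 269 / 9.81 = 7869.8 m.
ln(752.5/496) = ln(1.5171) = 0.41680.
Δz = 7869.8 × 0.41680 = 3280.1 m.

Δz ≈ 3280 m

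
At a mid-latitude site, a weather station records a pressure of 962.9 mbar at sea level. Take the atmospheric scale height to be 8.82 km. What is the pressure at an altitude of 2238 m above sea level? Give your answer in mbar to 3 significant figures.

Barometric formula: P = P₀ exp(−z/H).
z/H = 2238.0/8820.0 = 0.25374; exp(−0.25374) = 0.77589.
P = 962.9 × 0.77589 = 747.10 mbar.

P ≈ 747 mbar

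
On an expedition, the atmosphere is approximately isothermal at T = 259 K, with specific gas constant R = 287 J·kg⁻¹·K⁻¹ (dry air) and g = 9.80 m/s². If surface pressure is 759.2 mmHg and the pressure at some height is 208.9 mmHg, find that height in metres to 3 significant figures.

Scale height: H = RT/g = 287 × 259 / 9.80 = 7585.0 m.
Invert the barometric formula: z = H ln(P₀/P).
P₀/P = 759.2/208.9 = 3.6343; ln(3.6343) = 1.2904.
z = 7585.0 × 1.2904 = 9787.7 m.

z ≈ 9790 m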